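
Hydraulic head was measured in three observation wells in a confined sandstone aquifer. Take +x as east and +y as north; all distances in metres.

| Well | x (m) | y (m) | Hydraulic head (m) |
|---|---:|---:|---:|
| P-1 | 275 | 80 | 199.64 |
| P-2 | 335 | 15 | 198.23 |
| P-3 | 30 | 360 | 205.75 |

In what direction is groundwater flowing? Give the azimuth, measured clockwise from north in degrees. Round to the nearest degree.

Taking P-1 as reference: P-2−P-1 = (60, -65, -1.41); P-3−P-1 = (-245, 280, +6.11).
Determinant of the coordinate differences = 60·280 − (-245)·(-65) = 875.
∂h/∂x = [(-1.41)·280 − (+6.11)·(-65)] / 875 = +0.002686
∂h/∂y = [60·(+6.11) − (-245)·(-1.41)] / 875 = +0.02417
Flow direction (−∇h) has components (-0.002686 E, -0.02417 N).
Azimuth = atan2(E, N) = atan2(-0.002686, -0.02417) = 186.3° ≈ 186°.

186°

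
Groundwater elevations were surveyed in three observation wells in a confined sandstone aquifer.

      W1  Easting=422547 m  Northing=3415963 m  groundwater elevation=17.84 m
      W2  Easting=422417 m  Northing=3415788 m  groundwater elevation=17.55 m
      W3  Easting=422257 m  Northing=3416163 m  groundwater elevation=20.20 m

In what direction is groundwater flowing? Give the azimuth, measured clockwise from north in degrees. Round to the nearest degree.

138°

Taking W1 as reference: W2−W1 = (-130, -175, -0.29); W3−W1 = (-290, 200, +2.36).
Solve a·Δx + b·Δy = Δh: det = (-130)·200 − (-290)·(-175) = -76750.
∂h/∂x = [(-0.29)·200 − (+2.36)·(-175)] / -76750 = -0.004625
∂h/∂y = [(-130)·(+2.36) − (-290)·(-0.29)] / -76750 = +0.005093
Flow direction (−∇h) has components (+0.004625 E, -0.005093 N).
Azimuth = atan2(E, N) = atan2(+0.004625, -0.005093) = 137.8° ≈ 138°.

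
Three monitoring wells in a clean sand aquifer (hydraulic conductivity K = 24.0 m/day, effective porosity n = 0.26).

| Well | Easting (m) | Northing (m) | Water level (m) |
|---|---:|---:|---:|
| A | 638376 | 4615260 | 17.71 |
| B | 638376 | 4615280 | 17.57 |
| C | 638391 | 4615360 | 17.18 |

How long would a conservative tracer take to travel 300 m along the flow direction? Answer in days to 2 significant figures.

240 days

With h = a·x + b·y + c and A as origin, the differences give:
  0·a + 20·b = -0.14
  15·a + 100·b = -0.53
Eliminate b (×100 and ×20, subtract): -300·a = -3.400 → a = ∂h/∂x = +0.01133
Back-substitute: b = ∂h/∂y = -0.007000.
|∇h| = √(0.01133² + -0.007000²) = 0.01332
Seepage velocity v = K·i/n = 24.0 × 0.01332 / 0.26 = 1.23 m/day.
t = 300 / 1.23 = 243.9 days.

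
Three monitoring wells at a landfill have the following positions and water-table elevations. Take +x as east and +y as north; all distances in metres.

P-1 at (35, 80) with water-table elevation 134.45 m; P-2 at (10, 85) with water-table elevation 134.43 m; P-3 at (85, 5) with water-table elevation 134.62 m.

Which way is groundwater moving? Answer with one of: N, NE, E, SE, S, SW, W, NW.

Differences from P-1: to P-2 (Δx, Δy, Δh) = (-25, 5, -0.02); to P-3 = (50, -75, +0.17).
Determinant of the coordinate differences = (-25)·(-75) − 50·5 = 1625.
∂h/∂x = [(-0.02)·(-75) − (+0.17)·5] / 1625 = +0.0004000
∂h/∂y = [(-25)·(+0.17) − 50·(-0.02)] / 1625 = -0.002000
Flow = −∇h = (-0.0004000 east, +0.002000 north), which points north.

N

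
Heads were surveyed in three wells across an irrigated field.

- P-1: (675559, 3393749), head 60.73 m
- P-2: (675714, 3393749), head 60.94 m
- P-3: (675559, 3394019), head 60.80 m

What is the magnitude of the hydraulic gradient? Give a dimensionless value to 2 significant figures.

∂h/∂x = (60.94 − 60.73) / (675714 − 675559) = +0.001355
∂h/∂y = (60.80 − 60.73) / (3394019 − 3393749) = +0.0002593
|∇h| = √(0.001355² + 0.0002593²) = 0.00138

0.0014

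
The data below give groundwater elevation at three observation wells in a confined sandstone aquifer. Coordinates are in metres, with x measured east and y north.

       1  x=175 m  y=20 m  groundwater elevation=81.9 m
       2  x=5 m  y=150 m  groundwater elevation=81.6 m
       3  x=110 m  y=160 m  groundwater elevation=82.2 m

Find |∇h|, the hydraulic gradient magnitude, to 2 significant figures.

0.0070

Taking 1 as reference: 2−1 = (-170, 130, -0.3); 3−1 = (-65, 140, +0.3).
Solve a·Δx + b·Δy = Δh: det = (-170)·140 − (-65)·130 = -15350.
∂h/∂x = [(-0.3)·140 − (+0.3)·130] / -15350 = +0.005277
∂h/∂y = [(-170)·(+0.3) − (-65)·(-0.3)] / -15350 = +0.004593
|∇h| = √(0.005277² + 0.004593²) = 0.006996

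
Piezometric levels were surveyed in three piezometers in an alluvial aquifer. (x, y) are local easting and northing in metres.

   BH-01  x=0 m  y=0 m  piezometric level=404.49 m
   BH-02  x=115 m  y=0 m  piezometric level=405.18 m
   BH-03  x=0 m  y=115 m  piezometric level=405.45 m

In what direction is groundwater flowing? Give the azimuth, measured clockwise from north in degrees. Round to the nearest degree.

216°

∂h/∂x = (405.18 − 404.49) / (115 − 0) = +0.006000
∂h/∂y = (405.45 − 404.49) / (115 − 0) = +0.008348
Flow direction (−∇h) has components (-0.006000 E, -0.008348 N).
Azimuth = atan2(E, N) = atan2(-0.006000, -0.008348) = 215.7° ≈ 216°.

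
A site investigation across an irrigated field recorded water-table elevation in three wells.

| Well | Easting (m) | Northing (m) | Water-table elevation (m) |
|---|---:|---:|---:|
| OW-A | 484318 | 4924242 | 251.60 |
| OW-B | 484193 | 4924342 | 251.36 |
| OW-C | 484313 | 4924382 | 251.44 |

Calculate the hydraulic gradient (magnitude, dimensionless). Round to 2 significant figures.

With h = a·x + b·y + c and OW-A as origin, the differences give:
  (-125)·a + 100·b = -0.24
  (-5)·a + 140·b = -0.16
Eliminate b (×140 and ×100, subtract): -17000·a = -17.600 → a = ∂h/∂x = +0.001035
Back-substitute: b = ∂h/∂y = -0.001106.
|∇h| = √(0.001035² + -0.001106²) = 0.001515

0.0015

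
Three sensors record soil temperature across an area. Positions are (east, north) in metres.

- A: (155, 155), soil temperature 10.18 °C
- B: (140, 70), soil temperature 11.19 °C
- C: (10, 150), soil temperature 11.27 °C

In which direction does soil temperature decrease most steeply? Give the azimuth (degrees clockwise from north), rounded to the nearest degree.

Differences from A: to B (Δx, Δy, Δh) = (-15, -85, +1.01); to C = (-145, -5, +1.09).
Solve a·Δx + b·Δy = ΔT: det = (-15)·(-5) − (-145)·(-85) = -12250.
∂T/∂x = [(+1.01)·(-5) − (+1.09)·(-85)] / -12250 = -0.007151
∂T/∂y = [(-15)·(+1.09) − (-145)·(+1.01)] / -12250 = -0.01062
Steepest decrease is along −∇f: components (+0.007151 E, +0.01062 N).
Azimuth = atan2(+0.007151, +0.01062) = 34.0° ≈ 034°.

034°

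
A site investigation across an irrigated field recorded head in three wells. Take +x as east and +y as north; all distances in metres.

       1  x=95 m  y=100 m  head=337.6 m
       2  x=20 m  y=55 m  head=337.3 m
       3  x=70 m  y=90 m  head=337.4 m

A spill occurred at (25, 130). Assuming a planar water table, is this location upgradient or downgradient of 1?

downgradient

With h = a·x + b·y + c and 1 as origin, the differences give:
  (-75)·a + (-45)·b = -0.3
  (-25)·a + (-10)·b = -0.2
Eliminate b (×(-10) and ×(-45), subtract): -375·a = -6.00 → a = ∂h/∂x = +0.01600
Back-substitute: b = ∂h/∂y = -0.02000.
Head at (25, 130) = 337.6 + (+0.01600)·(-70) + (-0.02000)·(30) = 335.88 m.
That is lower than the 337.6 m at 1, so the point is downgradient.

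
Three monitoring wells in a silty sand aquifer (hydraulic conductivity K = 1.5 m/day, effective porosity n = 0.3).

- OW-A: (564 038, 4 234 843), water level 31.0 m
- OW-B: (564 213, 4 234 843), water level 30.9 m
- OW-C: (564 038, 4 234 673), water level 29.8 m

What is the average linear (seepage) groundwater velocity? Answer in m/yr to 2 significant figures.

13 m/yr

∂h/∂x = (30.9 − 31.0) / (564213 − 564038) = -0.0005714
∂h/∂y = (29.8 − 31.0) / (4234673 − 4234843) = +0.007059
|∇h| = √(-0.0005714² + 0.007059²) = 0.007082
Seepage velocity v = K·i/n = 1.5 × 0.007082 / 0.3 = 0.03541 m/day = 12.93 m/yr.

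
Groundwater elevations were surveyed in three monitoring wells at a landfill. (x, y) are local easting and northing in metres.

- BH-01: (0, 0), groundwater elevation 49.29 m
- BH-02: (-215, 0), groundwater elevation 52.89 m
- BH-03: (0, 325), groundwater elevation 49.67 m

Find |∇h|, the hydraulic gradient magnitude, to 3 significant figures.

∂h/∂x = (52.89 − 49.29) / (-215 − 0) = -0.01674
∂h/∂y = (49.67 − 49.29) / (325 − 0) = +0.001169
|∇h| = √(-0.01674² + 0.001169²) = 0.01678

0.0168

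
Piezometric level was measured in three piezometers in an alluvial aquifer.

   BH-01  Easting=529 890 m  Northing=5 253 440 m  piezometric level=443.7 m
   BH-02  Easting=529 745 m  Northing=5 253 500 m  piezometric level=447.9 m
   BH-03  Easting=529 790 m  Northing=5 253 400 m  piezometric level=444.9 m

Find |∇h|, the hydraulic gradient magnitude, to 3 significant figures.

Three-point gradient (reference BH-01): Δ to BH-02 = (-145, 60, +4.2), Δ to BH-03 = (-100, -40, +1.2).
∂h/∂x = -0.02034, ∂h/∂y = +0.02085 (det = 11800).
|∇h| = √(-0.02034² + 0.02085²) = 0.02913

0.0291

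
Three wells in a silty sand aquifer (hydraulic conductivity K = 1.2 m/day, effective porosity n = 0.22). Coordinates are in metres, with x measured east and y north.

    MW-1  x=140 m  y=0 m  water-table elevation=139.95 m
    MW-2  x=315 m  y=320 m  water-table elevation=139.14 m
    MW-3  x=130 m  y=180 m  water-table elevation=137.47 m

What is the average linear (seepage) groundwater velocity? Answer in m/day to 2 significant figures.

0.12 m/day

With h = a·x + b·y + c and MW-1 as origin, the differences give:
  175·a + 320·b = -0.81
  (-10)·a + 180·b = -2.48
Eliminate b (×180 and ×320, subtract): 34700·a = 647.800 → a = ∂h/∂x = +0.01867
Back-substitute: b = ∂h/∂y = -0.01274.
|∇h| = √(0.01867² + -0.01274²) = 0.0226
Seepage velocity v = K·i/n = 1.2 × 0.0226 / 0.22 = 0.1233 m/day.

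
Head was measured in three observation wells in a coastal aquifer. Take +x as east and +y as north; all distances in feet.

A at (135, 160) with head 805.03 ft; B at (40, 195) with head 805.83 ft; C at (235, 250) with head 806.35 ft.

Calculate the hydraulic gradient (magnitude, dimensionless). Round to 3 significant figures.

Three-point gradient (reference A): Δ to B = (-95, 35, +0.80), Δ to C = (100, 90, +1.32).
∂h/∂x = -0.002141, ∂h/∂y = +0.01705 (det = -12050).
|∇h| = √(-0.002141² + 0.01705²) = 0.01718

0.0172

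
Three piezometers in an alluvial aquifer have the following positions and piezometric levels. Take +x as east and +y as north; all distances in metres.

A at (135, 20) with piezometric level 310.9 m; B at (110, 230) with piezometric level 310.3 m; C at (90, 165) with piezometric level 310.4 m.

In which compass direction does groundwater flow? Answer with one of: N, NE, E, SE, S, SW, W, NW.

NW

Three-point gradient (reference A): Δ to B = (-25, 210, -0.6), Δ to C = (-45, 145, -0.5).
∂h/∂x = +0.003090, ∂h/∂y = -0.002489 (det = 5825).
Flow = −∇h = (-0.003090 east, +0.002489 north), which points northwest.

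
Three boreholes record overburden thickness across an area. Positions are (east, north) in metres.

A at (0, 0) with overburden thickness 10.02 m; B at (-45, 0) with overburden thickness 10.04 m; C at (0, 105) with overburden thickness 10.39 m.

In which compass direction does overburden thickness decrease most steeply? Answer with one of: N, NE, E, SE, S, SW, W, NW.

S

∂d/∂x = (10.04 − 10.02) / (-45 − 0) = -0.0004444
∂d/∂y = (10.39 − 10.02) / (105 − 0) = +0.003524
Steepest decrease is along −∇f = (+0.0004444 E, -0.003524 N) → south.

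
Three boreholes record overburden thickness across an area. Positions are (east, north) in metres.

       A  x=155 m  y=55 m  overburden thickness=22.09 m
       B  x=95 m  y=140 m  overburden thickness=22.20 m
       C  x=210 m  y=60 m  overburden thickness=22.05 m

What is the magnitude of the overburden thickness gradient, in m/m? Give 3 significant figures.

Differences from A: to B (Δx, Δy, Δh) = (-60, 85, +0.11); to C = (55, 5, -0.04).
Determinant of the coordinate differences = (-60)·5 − 55·85 = -4975.
∂d/∂x = [(+0.11)·5 − (-0.04)·85] / -4975 = -0.0007940
∂d/∂y = [(-60)·(-0.04) − 55·(+0.11)] / -4975 = +0.0007337
|∇f| = √(-0.0007940² + 0.0007337²) = 0.001081 m/m

0.00108 m/m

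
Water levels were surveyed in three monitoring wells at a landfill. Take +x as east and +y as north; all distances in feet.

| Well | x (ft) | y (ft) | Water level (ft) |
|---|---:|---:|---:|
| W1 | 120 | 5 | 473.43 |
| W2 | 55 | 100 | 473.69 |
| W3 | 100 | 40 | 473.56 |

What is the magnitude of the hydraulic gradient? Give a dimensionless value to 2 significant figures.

Taking W1 as reference: W2−W1 = (-65, 95, +0.26); W3−W1 = (-20, 35, +0.13).
Determinant of the coordinate differences = (-65)·35 − (-20)·95 = -375.
∂h/∂x = [(+0.26)·35 − (+0.13)·95] / -375 = +0.008667
∂h/∂y = [(-65)·(+0.13) − (-20)·(+0.26)] / -375 = +0.008667
|∇h| = √(0.008667² + 0.008667²) = 0.01226

0.012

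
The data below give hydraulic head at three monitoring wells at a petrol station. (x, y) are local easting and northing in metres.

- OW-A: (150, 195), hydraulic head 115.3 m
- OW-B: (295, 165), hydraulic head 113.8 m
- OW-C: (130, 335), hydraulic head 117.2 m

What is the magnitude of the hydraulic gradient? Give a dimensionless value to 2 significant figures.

With h = a·x + b·y + c and OW-A as origin, the differences give:
  145·a + (-30)·b = -1.5
  (-20)·a + 140·b = +1.9
Eliminate b (×140 and ×(-30), subtract): 19700·a = -153.00 → a = ∂h/∂x = -0.007766
Back-substitute: b = ∂h/∂y = +0.01246.
|∇h| = √(-0.007766² + 0.01246²) = 0.01468

0.015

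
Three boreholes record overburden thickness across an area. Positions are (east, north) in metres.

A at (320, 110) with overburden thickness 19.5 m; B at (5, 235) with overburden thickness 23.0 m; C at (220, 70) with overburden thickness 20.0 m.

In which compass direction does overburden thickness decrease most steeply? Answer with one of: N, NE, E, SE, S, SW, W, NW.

Taking A as reference: B−A = (-315, 125, +3.5); C−A = (-100, -40, +0.5).
Solve a·Δx + b·Δy = Δd: det = (-315)·(-40) − (-100)·125 = 25100.
∂d/∂x = [(+3.5)·(-40) − (+0.5)·125] / 25100 = -0.008068
∂d/∂y = [(-315)·(+0.5) − (-100)·(+3.5)] / 25100 = +0.007669
Steepest decrease is along −∇f = (+0.008068 E, -0.007669 N) → southeast.

SE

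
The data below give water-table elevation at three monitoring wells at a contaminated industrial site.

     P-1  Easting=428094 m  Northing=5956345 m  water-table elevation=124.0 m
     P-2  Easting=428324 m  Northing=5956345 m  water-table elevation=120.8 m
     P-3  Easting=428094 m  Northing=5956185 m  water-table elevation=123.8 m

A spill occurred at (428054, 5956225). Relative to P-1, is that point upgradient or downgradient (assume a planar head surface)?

upgradient

∂h/∂x = (120.8 − 124.0) / (428324 − 428094) = -0.01391
∂h/∂y = (123.8 − 124.0) / (5956185 − 5956345) = +0.001250
Head at (428054, 5956225) = 124.0 + (-0.01391)·(-40) + (+0.001250)·(-120) = 124.41 m.
That is higher than the 124.0 m at P-1, so the point is upgradient.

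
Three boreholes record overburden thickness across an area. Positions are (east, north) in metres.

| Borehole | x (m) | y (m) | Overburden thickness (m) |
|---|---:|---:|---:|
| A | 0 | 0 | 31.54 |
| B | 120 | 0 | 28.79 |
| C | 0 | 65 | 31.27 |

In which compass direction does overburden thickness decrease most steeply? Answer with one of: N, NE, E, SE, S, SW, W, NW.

∂d/∂x = (28.79 − 31.54) / (120 − 0) = -0.02292
∂d/∂y = (31.27 − 31.54) / (65 − 0) = -0.004154
Steepest decrease is along −∇f = (+0.02292 E, +0.004154 N) → east.

E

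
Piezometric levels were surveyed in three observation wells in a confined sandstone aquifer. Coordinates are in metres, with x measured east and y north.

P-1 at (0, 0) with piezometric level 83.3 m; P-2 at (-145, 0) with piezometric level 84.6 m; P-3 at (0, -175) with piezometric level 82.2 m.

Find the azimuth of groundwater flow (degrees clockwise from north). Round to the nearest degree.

∂h/∂x = (84.6 − 83.3) / (-145 − 0) = -0.008966
∂h/∂y = (82.2 − 83.3) / (-175 − 0) = +0.006286
Flow direction (−∇h) has components (+0.008966 E, -0.006286 N).
Azimuth = atan2(E, N) = atan2(+0.008966, -0.006286) = 125.0° ≈ 125°.

125°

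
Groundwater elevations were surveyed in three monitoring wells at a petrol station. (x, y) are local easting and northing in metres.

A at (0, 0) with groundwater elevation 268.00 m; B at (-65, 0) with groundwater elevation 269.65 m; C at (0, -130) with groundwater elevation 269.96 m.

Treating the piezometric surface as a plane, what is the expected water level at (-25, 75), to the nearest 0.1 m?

267.5 m

∂h/∂x = (269.65 − 268.00) / (-65 − 0) = -0.02538
∂h/∂y = (269.96 − 268.00) / (-130 − 0) = -0.01508
h(-25, 75) = 268.00 + (-0.02538)·(-25) + (-0.01508)·(75) = 268.00 +0.635 -1.131 = 267.504 m.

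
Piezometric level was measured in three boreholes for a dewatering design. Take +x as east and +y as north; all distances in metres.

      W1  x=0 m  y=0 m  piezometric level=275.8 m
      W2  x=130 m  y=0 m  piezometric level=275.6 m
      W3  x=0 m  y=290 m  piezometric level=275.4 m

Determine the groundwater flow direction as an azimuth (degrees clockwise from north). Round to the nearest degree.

048°

∂h/∂x = (275.6 − 275.8) / (130 − 0) = -0.001538
∂h/∂y = (275.4 − 275.8) / (290 − 0) = -0.001379
Flow direction (−∇h) has components (+0.001538 E, +0.001379 N).
Azimuth = atan2(E, N) = atan2(+0.001538, +0.001379) = 48.1° ≈ 048°.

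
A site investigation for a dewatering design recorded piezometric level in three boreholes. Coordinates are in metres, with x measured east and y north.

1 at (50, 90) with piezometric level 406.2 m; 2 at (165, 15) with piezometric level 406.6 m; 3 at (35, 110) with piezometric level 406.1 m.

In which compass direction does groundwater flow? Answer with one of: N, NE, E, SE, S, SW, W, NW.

N

Differences from 1: to 2 (Δx, Δy, Δh) = (115, -75, +0.4); to 3 = (-15, 20, -0.1).
Determinant of the coordinate differences = 115·20 − (-15)·(-75) = 1175.
∂h/∂x = [(+0.4)·20 − (-0.1)·(-75)] / 1175 = +0.0004255
∂h/∂y = [115·(-0.1) − (-15)·(+0.4)] / 1175 = -0.004681
Flow = −∇h = (-0.0004255 east, +0.004681 north), which points north.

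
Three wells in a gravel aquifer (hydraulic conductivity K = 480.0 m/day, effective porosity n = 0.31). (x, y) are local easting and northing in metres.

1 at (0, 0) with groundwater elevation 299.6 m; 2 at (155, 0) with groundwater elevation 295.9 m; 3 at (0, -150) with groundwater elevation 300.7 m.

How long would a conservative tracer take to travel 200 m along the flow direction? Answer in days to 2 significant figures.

∂h/∂x = (295.9 − 299.6) / (155 − 0) = -0.02387
∂h/∂y = (300.7 − 299.6) / (-150 − 0) = -0.007333
|∇h| = √(-0.02387² + -0.007333²) = 0.02497
Seepage velocity v = K·i/n = 480.0 × 0.02497 / 0.31 = 38.66 m/day.
t = 200 / 38.66 = 5.173 days.

5.2 days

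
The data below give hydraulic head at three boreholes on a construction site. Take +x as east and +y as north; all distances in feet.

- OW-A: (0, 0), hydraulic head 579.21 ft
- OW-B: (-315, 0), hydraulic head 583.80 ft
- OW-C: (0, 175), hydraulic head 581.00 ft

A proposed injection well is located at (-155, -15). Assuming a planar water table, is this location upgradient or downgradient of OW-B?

∂h/∂x = (583.80 − 579.21) / (-315 − 0) = -0.01457
∂h/∂y = (581.00 − 579.21) / (175 − 0) = +0.01023
Head at (-155, -15) = 579.21 + (-0.01457)·(-155) + (+0.01023)·(-15) = 581.32 ft.
That is lower than the 583.80 ft at OW-B, so the point is downgradient.

downgradient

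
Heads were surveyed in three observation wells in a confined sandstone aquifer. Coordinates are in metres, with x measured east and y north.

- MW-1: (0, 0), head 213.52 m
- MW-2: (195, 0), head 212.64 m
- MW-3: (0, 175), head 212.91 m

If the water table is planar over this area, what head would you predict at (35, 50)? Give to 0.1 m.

213.2 m

∂h/∂x = (212.64 − 213.52) / (195 − 0) = -0.004513
∂h/∂y = (212.91 − 213.52) / (175 − 0) = -0.003486
h(35, 50) = 213.52 + (-0.004513)·(35) + (-0.003486)·(50) = 213.52 -0.158 -0.174 = 213.188 m.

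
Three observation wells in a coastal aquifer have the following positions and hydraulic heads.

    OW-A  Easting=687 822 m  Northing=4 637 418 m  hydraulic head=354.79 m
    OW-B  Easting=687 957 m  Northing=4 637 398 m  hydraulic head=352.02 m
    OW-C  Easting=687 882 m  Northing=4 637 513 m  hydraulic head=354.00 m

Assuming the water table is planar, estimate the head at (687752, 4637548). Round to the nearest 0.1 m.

356.7 m

With h = a·x + b·y + c and OW-A as origin, the differences give:
  135·a + (-20)·b = -2.77
  60·a + 95·b = -0.79
Eliminate b (×95 and ×(-20), subtract): 14025·a = -278.950 → a = ∂h/∂x = -0.01989
Back-substitute: b = ∂h/∂y = +0.004246.
h(687752, 4637548) = 354.79 + (-0.01989)·(-70) + (+0.004246)·(130) = 354.79 +1.392 +0.552 = 356.734 m.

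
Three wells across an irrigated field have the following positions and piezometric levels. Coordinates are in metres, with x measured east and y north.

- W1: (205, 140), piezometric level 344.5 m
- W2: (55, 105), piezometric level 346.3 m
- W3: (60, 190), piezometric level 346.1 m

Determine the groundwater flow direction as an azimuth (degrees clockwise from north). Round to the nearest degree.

Three-point gradient (reference W1): Δ to W2 = (-150, -35, +1.8), Δ to W3 = (-145, 50, +1.6).
∂h/∂x = -0.01161, ∂h/∂y = -0.001670 (det = -12575).
Flow direction (−∇h) has components (+0.01161 E, +0.001670 N).
Azimuth = atan2(E, N) = atan2(+0.01161, +0.001670) = 81.8° ≈ 082°.

082°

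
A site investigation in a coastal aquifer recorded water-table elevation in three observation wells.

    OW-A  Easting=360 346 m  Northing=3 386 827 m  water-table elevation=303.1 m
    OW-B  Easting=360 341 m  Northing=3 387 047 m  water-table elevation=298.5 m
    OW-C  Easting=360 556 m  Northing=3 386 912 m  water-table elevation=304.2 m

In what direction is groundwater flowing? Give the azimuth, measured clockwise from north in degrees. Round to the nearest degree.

327°

With h = a·x + b·y + c and OW-A as origin, the differences give:
  (-5)·a + 220·b = -4.6
  210·a + 85·b = +1.1
Eliminate b (×85 and ×220, subtract): -46625·a = -633.00 → a = ∂h/∂x = +0.01358
Back-substitute: b = ∂h/∂y = -0.02060.
Flow direction (−∇h) has components (-0.01358 E, +0.02060 N).
Azimuth = atan2(E, N) = atan2(-0.01358, +0.02060) = 326.6° ≈ 327°.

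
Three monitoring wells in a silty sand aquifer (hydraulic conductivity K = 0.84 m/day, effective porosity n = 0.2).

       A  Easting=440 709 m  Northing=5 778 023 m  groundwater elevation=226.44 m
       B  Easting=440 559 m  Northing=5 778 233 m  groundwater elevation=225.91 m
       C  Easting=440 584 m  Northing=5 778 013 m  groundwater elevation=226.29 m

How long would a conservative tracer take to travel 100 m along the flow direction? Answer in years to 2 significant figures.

32 years

Differences from A: to B (Δx, Δy, Δh) = (-150, 210, -0.53); to C = (-125, -10, -0.15).
Determinant of the coordinate differences = (-150)·(-10) − (-125)·210 = 27750.
∂h/∂x = [(-0.53)·(-10) − (-0.15)·210] / 27750 = +0.001326
∂h/∂y = [(-150)·(-0.15) − (-125)·(-0.53)] / 27750 = -0.001577
|∇h| = √(0.001326² + -0.001577²) = 0.00206
Seepage velocity v = K·i/n = 0.84 × 0.00206 / 0.2 = 0.008652 m/day.
t = 100 / 0.008652 = 1.156e+04 days = 31.6 years.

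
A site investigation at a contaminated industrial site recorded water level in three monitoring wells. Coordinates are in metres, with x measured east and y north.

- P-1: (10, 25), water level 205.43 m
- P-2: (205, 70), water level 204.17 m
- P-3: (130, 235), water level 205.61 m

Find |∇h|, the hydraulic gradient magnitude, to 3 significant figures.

0.00929

Differences from P-1: to P-2 (Δx, Δy, Δh) = (195, 45, -1.26); to P-3 = (120, 210, +0.18).
Solve a·Δx + b·Δy = Δh: det = 195·210 − 120·45 = 35550.
∂h/∂x = [(-1.26)·210 − (+0.18)·45] / 35550 = -0.007671
∂h/∂y = [195·(+0.18) − 120·(-1.26)] / 35550 = +0.005241
|∇h| = √(-0.007671² + 0.005241²) = 0.00929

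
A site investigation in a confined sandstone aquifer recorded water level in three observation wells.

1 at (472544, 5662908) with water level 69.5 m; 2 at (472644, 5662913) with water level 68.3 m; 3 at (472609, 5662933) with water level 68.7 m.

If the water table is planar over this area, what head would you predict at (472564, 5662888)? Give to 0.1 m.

With h = a·x + b·y + c and 1 as origin, the differences give:
  100·a + 5·b = -1.2
  65·a + 25·b = -0.8
Eliminate b (×25 and ×5, subtract): 2175·a = -26.00 → a = ∂h/∂x = -0.01195
Back-substitute: b = ∂h/∂y = -0.0009195.
h(472564, 5662888) = 69.5 + (-0.01195)·(20) + (-0.0009195)·(-20) = 69.5 -0.239 +0.018 = 69.279 m.

69.3 m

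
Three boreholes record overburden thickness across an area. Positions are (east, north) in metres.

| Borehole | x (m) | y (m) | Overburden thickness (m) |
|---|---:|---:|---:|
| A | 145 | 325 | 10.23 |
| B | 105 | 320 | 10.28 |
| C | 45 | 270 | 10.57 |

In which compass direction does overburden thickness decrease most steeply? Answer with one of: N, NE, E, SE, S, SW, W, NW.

With d = a·x + b·y + c and A as origin, the differences give:
  (-40)·a + (-5)·b = +0.05
  (-100)·a + (-55)·b = +0.34
Eliminate b (×(-55) and ×(-5), subtract): 1700·a = -1.050 → a = ∂d/∂x = -0.0006176
Back-substitute: b = ∂d/∂y = -0.005059.
Steepest decrease is along −∇f = (+0.0006176 E, +0.005059 N) → north.

N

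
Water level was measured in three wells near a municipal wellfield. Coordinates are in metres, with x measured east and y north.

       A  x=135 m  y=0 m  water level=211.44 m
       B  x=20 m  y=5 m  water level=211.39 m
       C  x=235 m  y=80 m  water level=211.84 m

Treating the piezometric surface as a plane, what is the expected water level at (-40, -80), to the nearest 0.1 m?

211.0 m

Taking A as reference: B−A = (-115, 5, -0.05); C−A = (100, 80, +0.40).
Determinant of the coordinate differences = (-115)·80 − 100·5 = -9700.
∂h/∂x = [(-0.05)·80 − (+0.40)·5] / -9700 = +0.0006186
∂h/∂y = [(-115)·(+0.40) − 100·(-0.05)] / -9700 = +0.004227
h(-40, -80) = 211.44 + (+0.0006186)·(-175) + (+0.004227)·(-80) = 211.44 -0.108 -0.338 = 210.994 m.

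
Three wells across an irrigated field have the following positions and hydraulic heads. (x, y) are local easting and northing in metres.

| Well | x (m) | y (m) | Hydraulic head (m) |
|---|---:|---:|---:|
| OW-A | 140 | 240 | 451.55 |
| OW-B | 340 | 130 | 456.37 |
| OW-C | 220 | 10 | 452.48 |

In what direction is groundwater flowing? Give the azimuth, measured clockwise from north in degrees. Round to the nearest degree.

259°

Three-point gradient (reference OW-A): Δ to OW-B = (200, -110, +4.82), Δ to OW-C = (80, -230, +0.93).
∂h/∂x = +0.02705, ∂h/∂y = +0.005366 (det = -37200).
Flow direction (−∇h) has components (-0.02705 E, -0.005366 N).
Azimuth = atan2(E, N) = atan2(-0.02705, -0.005366) = 258.8° ≈ 259°.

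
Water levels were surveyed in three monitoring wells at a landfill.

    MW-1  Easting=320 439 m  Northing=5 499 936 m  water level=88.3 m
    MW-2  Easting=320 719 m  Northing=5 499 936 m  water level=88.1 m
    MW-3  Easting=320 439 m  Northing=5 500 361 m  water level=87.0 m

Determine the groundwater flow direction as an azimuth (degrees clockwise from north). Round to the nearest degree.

∂h/∂x = (88.1 − 88.3) / (320719 − 320439) = -0.0007143
∂h/∂y = (87.0 − 88.3) / (5500361 − 5499936) = -0.003059
Flow direction (−∇h) has components (+0.0007143 E, +0.003059 N).
Azimuth = atan2(E, N) = atan2(+0.0007143, +0.003059) = 13.1° ≈ 013°.

013°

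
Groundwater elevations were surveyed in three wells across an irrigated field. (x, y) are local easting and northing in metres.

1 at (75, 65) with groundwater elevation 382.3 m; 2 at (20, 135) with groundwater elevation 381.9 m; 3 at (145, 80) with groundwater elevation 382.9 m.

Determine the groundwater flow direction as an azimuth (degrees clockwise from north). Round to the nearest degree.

Differences from 1: to 2 (Δx, Δy, Δh) = (-55, 70, -0.4); to 3 = (70, 15, +0.6).
Solve a·Δx + b·Δy = Δh: det = (-55)·15 − 70·70 = -5725.
∂h/∂x = [(-0.4)·15 − (+0.6)·70] / -5725 = +0.008384
∂h/∂y = [(-55)·(+0.6) − 70·(-0.4)] / -5725 = +0.0008734
Flow direction (−∇h) has components (-0.008384 E, -0.0008734 N).
Azimuth = atan2(E, N) = atan2(-0.008384, -0.0008734) = 264.1° ≈ 264°.

264°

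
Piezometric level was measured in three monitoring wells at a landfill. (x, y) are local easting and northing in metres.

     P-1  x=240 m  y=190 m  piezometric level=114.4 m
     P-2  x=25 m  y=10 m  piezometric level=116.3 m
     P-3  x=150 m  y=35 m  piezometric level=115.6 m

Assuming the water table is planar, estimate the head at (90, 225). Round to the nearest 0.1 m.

Taking P-1 as reference: P-2−P-1 = (-215, -180, +1.9); P-3−P-1 = (-90, -155, +1.2).
Determinant of the coordinate differences = (-215)·(-155) − (-90)·(-180) = 17125.
∂h/∂x = [(+1.9)·(-155) − (+1.2)·(-180)] / 17125 = -0.004584
∂h/∂y = [(-215)·(+1.2) − (-90)·(+1.9)] / 17125 = -0.005080
h(90, 225) = 114.4 + (-0.004584)·(-150) + (-0.005080)·(35) = 114.4 +0.688 -0.178 = 114.910 m.

114.9 m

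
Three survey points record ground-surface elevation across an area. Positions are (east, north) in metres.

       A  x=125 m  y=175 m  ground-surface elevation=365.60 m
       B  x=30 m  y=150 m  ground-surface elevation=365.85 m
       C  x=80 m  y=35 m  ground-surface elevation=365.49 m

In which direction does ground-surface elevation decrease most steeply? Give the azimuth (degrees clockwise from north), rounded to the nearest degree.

120°

With z = a·x + b·y + c and A as origin, the differences give:
  (-95)·a + (-25)·b = +0.25
  (-45)·a + (-140)·b = -0.11
Eliminate b (×(-140) and ×(-25), subtract): 12175·a = -37.750 → a = ∂z/∂x = -0.003101
Back-substitute: b = ∂z/∂y = +0.001782.
Steepest decrease is along −∇f: components (+0.003101 E, -0.001782 N).
Azimuth = atan2(+0.003101, -0.001782) = 119.9° ≈ 120°.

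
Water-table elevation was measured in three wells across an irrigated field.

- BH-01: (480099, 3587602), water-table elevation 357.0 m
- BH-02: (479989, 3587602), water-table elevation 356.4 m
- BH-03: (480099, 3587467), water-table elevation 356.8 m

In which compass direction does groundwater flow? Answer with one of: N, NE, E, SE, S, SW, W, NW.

∂h/∂x = (356.4 − 357.0) / (479989 − 480099) = +0.005455
∂h/∂y = (356.8 − 357.0) / (3587467 − 3587602) = +0.001481
Flow = −∇h = (-0.005455 east, -0.001481 north), which points west.

W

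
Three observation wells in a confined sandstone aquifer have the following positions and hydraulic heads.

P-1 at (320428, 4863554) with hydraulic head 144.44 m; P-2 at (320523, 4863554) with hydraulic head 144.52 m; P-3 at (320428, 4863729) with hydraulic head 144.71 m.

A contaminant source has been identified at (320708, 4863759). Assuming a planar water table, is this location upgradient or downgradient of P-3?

∂h/∂x = (144.52 − 144.44) / (320523 − 320428) = +0.0008421
∂h/∂y = (144.71 − 144.44) / (4863729 − 4863554) = +0.001543
Head at (320708, 4863759) = 144.44 + (+0.0008421)·(280) + (+0.001543)·(205) = 144.99 m.
That is higher than the 144.71 m at P-3, so the point is upgradient.

upgradient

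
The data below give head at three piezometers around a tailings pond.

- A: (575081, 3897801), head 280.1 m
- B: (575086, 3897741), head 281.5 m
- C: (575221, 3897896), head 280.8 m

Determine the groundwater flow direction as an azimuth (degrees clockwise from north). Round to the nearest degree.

Taking A as reference: B−A = (5, -60, +1.4); C−A = (140, 95, +0.7).
Solve a·Δx + b·Δy = Δh: det = 5·95 − 140·(-60) = 8875.
∂h/∂x = [(+1.4)·95 − (+0.7)·(-60)] / 8875 = +0.01972
∂h/∂y = [5·(+0.7) − 140·(+1.4)] / 8875 = -0.02169
Flow direction (−∇h) has components (-0.01972 E, +0.02169 N).
Azimuth = atan2(E, N) = atan2(-0.01972, +0.02169) = 317.7° ≈ 318°.

318°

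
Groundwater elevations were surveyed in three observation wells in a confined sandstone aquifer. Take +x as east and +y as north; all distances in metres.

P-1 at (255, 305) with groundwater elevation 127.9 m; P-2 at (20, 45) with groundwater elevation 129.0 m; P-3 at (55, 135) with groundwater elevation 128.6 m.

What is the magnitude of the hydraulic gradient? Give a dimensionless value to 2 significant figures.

Taking P-1 as reference: P-2−P-1 = (-235, -260, +1.1); P-3−P-1 = (-200, -170, +0.7).
Solve a·Δx + b·Δy = Δh: det = (-235)·(-170) − (-200)·(-260) = -12050.
∂h/∂x = [(+1.1)·(-170) − (+0.7)·(-260)] / -12050 = +0.0004149
∂h/∂y = [(-235)·(+0.7) − (-200)·(+1.1)] / -12050 = -0.004606
|∇h| = √(0.0004149² + -0.004606²) = 0.004625

0.0046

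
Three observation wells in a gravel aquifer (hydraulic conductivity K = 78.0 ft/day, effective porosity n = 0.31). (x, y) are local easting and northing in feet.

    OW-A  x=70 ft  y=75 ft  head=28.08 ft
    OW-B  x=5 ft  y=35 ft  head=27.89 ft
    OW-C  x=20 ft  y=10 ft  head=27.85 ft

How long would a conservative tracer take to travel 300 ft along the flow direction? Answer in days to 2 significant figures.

420 days

Taking OW-A as reference: OW-B−OW-A = (-65, -40, -0.19); OW-C−OW-A = (-50, -65, -0.23).
Determinant of the coordinate differences = (-65)·(-65) − (-50)·(-40) = 2225.
∂h/∂x = [(-0.19)·(-65) − (-0.23)·(-40)] / 2225 = +0.001416
∂h/∂y = [(-65)·(-0.23) − (-50)·(-0.19)] / 2225 = +0.002449
|∇h| = √(0.001416² + 0.002449²) = 0.002829
Seepage velocity v = K·i/n = 78.0 × 0.002829 / 0.31 = 0.7118 ft/day.
t = 300 / 0.7118 = 421.5 days.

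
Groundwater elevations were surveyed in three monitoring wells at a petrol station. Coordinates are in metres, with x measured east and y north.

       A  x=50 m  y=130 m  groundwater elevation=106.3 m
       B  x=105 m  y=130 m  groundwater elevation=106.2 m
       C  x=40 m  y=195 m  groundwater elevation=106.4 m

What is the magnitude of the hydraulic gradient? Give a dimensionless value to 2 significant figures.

With h = a·x + b·y + c and A as origin, the differences give:
  55·a + 0·b = -0.1
  (-10)·a + 65·b = +0.1
Eliminate b (×65 and ×0, subtract): 3575·a = -6.50 → a = ∂h/∂x = -0.001818
Back-substitute: b = ∂h/∂y = +0.001259.
|∇h| = √(-0.001818² + 0.001259²) = 0.002211

0.0022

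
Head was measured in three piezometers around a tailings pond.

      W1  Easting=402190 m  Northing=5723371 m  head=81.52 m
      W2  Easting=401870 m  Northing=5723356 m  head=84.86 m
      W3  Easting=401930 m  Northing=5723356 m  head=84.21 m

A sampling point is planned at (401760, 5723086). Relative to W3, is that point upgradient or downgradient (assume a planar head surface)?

With h = a·x + b·y + c and W1 as origin, the differences give:
  (-320)·a + (-15)·b = +3.34
  (-260)·a + (-15)·b = +2.69
Eliminate b (×(-15) and ×(-15), subtract): 900·a = -9.750 → a = ∂h/∂x = -0.01083
Back-substitute: b = ∂h/∂y = +0.008444.
Head at (401760, 5723086) = 81.52 + (-0.01083)·(-430) + (+0.008444)·(-285) = 83.77 m.
That is lower than the 84.21 m at W3, so the point is downgradient.

downgradient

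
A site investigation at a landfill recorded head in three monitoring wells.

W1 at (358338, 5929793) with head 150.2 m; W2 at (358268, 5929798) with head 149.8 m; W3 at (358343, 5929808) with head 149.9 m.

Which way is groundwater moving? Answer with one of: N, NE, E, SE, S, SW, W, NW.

Taking W1 as reference: W2−W1 = (-70, 5, -0.4); W3−W1 = (5, 15, -0.3).
Determinant of the coordinate differences = (-70)·15 − 5·5 = -1075.
∂h/∂x = [(-0.4)·15 − (-0.3)·5] / -1075 = +0.004186
∂h/∂y = [(-70)·(-0.3) − 5·(-0.4)] / -1075 = -0.02140
Flow = −∇h = (-0.004186 east, +0.02140 north), which points north.

N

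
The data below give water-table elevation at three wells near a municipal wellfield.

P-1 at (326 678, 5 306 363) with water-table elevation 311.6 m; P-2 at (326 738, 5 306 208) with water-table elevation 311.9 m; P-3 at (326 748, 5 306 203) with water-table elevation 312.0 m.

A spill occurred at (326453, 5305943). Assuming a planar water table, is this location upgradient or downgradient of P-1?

Taking P-1 as reference: P-2−P-1 = (60, -155, +0.3); P-3−P-1 = (70, -160, +0.4).
Determinant of the coordinate differences = 60·(-160) − 70·(-155) = 1250.
∂h/∂x = [(+0.3)·(-160) − (+0.4)·(-155)] / 1250 = +0.01120
∂h/∂y = [60·(+0.4) − 70·(+0.3)] / 1250 = +0.002400
Head at (326453, 5305943) = 311.6 + (+0.01120)·(-225) + (+0.002400)·(-420) = 308.07 m.
That is lower than the 311.6 m at P-1, so the point is downgradient.

downgradient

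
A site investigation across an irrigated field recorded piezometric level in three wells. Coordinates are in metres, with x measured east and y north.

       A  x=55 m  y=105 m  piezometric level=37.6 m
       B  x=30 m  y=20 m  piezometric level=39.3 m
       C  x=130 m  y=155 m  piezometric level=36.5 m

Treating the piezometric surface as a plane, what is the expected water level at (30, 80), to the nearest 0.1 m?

Differences from A: to B (Δx, Δy, Δh) = (-25, -85, +1.7); to C = (75, 50, -1.1).
Solve a·Δx + b·Δy = Δh: det = (-25)·50 − 75·(-85) = 5125.
∂h/∂x = [(+1.7)·50 − (-1.1)·(-85)] / 5125 = -0.001659
∂h/∂y = [(-25)·(-1.1) − 75·(+1.7)] / 5125 = -0.01951
h(30, 80) = 37.6 + (-0.001659)·(-25) + (-0.01951)·(-25) = 37.6 +0.041 +0.488 = 38.129 m.

38.1 m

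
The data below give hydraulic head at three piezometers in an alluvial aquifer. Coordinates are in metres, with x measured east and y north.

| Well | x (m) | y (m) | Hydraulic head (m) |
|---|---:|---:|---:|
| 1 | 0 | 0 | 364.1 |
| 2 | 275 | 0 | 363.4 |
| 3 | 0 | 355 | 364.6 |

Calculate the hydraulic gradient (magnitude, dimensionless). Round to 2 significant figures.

0.0029

∂h/∂x = (363.4 − 364.1) / (275 − 0) = -0.002545
∂h/∂y = (364.6 − 364.1) / (355 − 0) = +0.001408
|∇h| = √(-0.002545² + 0.001408²) = 0.002909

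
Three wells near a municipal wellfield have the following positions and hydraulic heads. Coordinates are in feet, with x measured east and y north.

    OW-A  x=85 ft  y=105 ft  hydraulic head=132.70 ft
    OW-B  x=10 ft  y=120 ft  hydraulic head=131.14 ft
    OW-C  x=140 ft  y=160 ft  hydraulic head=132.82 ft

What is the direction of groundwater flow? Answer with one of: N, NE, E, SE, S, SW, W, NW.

Differences from OW-A: to OW-B (Δx, Δy, Δh) = (-75, 15, -1.56); to OW-C = (55, 55, +0.12).
Solve a·Δx + b·Δy = Δh: det = (-75)·55 − 55·15 = -4950.
∂h/∂x = [(-1.56)·55 − (+0.12)·15] / -4950 = +0.01770
∂h/∂y = [(-75)·(+0.12) − 55·(-1.56)] / -4950 = -0.01552
Flow = −∇h = (-0.01770 east, +0.01552 north), which points northwest.

NW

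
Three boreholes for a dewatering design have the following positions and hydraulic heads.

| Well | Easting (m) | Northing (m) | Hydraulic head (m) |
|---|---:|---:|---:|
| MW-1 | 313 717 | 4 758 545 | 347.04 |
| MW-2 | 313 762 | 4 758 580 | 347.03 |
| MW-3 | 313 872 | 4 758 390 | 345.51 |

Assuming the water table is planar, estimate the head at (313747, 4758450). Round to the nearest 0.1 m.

346.4 m

With h = a·x + b·y + c and MW-1 as origin, the differences give:
  45·a + 35·b = -0.01
  155·a + (-155)·b = -1.53
Eliminate b (×(-155) and ×35, subtract): -12400·a = 55.100 → a = ∂h/∂x = -0.004444
Back-substitute: b = ∂h/∂y = +0.005427.
h(313747, 4758450) = 347.04 + (-0.004444)·(30) + (+0.005427)·(-95) = 347.04 -0.133 -0.516 = 346.391 m.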